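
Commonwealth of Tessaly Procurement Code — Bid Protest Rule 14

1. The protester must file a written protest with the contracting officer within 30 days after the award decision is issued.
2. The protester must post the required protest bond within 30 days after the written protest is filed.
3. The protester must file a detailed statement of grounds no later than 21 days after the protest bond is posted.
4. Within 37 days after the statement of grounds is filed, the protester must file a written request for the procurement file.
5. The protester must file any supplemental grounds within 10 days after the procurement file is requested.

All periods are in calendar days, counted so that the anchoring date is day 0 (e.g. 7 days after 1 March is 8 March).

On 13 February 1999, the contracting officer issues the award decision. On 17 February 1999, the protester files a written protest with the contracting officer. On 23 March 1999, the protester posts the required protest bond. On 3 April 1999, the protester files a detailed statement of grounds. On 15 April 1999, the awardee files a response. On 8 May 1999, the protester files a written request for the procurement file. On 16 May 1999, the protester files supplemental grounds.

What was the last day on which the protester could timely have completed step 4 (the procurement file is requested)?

Step 4 runs from 3 April 1999, when the statement of grounds is filed. 37 days after 3 April 1999 is 10 May 1999.

10 May 1999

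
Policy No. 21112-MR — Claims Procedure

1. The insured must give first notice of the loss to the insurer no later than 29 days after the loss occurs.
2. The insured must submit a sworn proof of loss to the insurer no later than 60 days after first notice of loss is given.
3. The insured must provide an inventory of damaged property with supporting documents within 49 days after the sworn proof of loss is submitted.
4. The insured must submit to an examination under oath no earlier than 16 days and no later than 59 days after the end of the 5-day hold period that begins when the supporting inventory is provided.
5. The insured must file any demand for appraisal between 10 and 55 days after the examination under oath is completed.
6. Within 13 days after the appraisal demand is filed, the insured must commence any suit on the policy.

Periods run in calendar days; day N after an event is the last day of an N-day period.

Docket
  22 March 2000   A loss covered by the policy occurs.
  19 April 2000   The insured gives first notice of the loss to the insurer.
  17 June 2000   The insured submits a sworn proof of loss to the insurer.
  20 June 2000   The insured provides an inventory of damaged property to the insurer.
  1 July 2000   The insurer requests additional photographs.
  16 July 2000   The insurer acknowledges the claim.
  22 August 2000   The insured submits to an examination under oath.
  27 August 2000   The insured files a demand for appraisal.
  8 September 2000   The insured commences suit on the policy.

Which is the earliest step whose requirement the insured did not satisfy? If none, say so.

Step 1: 29 days after 22 March 2000 (when the loss occurs) is 20 April 2000; 19 April 2000 is within that limit.
Step 2: 60 days after 19 April 2000 (when first notice of loss is given) is 18 June 2000; done 17 June 2000 — timely.
Step 3: 49 days after 17 June 2000 (when the sworn proof of loss is submitted) is 5 August 2000; done 20 June 2000 — timely.
Step 4: the window is 16–59 days after 25 June 2000 (end of the 5-day hold period, which began when the supporting inventory is provided on 20 June 2000), so 11 July 2000 through 23 August 2000; 22 August 2000 falls inside that range.
Step 5: the window is 10–55 days after 22 August 2000 (when the examination under oath is completed), so 1 September 2000 through 16 October 2000; done 27 August 2000 — 5 days before the window opened.
The analysis stops there.

Step 5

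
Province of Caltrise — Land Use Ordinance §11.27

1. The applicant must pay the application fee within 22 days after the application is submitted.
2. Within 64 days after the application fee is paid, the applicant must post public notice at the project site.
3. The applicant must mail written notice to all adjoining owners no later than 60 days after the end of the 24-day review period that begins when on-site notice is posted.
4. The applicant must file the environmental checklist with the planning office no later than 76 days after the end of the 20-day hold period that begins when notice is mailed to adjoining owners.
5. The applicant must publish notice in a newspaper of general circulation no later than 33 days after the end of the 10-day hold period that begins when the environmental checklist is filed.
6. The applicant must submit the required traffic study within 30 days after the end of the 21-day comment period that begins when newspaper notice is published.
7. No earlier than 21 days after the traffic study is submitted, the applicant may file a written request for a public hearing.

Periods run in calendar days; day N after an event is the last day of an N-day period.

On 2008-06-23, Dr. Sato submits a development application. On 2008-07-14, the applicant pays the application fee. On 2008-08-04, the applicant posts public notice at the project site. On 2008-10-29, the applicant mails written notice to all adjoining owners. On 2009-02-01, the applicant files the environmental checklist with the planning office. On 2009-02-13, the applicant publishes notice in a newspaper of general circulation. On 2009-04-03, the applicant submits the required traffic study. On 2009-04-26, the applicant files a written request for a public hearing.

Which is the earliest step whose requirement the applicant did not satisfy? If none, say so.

Step 1: 22 days after 2008-06-23 (when the application is submitted) is 2008-07-15; done 2008-07-14 — timely.
Step 2: 64 days after 2008-07-14 (when the application fee is paid) is 2008-09-16; done 2008-08-04 — timely.
Step 3: 60 days after 2008-08-28 (end of the 24-day review period, which began when on-site notice is posted on 2008-08-04) is 2008-10-27; done 2008-10-29 — 2 days late.

Step 3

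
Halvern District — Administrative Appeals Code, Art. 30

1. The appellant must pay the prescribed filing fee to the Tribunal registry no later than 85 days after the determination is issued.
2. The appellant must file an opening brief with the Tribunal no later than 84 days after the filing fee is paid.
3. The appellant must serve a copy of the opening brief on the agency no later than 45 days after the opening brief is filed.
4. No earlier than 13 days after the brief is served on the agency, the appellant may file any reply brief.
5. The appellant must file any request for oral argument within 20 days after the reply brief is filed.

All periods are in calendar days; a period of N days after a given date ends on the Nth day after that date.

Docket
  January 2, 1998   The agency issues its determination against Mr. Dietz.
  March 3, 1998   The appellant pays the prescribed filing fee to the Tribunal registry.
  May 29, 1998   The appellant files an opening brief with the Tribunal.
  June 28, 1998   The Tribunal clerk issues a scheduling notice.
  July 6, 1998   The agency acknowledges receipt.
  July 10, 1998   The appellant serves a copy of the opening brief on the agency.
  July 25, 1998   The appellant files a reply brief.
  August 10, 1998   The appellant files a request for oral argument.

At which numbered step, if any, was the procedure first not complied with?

Step 2

Step 1 — counting 85 days from January 2, 1998 (when the determination is issued) gives a deadline of March 28, 1998; done March 3, 1998 — timely.
Step 2 — counting 84 days from March 3, 1998 (when the filing fee is paid) gives a deadline of May 26, 1998; not done until May 29, 1998, 3 days after the deadline.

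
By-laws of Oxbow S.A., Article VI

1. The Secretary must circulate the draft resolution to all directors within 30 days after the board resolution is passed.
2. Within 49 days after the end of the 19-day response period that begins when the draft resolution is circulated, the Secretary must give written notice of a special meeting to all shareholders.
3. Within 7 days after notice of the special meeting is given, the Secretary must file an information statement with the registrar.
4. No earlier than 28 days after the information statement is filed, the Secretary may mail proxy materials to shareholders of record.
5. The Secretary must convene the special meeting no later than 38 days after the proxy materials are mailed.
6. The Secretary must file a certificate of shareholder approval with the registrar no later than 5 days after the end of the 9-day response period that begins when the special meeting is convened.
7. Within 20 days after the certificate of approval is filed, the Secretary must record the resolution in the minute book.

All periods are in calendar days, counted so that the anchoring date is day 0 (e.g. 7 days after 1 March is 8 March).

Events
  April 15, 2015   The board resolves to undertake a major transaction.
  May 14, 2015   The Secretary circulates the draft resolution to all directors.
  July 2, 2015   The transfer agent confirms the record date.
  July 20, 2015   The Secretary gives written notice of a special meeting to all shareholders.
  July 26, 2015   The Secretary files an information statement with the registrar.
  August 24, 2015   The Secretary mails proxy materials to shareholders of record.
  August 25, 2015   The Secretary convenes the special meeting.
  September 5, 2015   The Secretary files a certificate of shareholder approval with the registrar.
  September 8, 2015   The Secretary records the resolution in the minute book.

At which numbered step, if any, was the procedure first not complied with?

Step 1 — counting 30 days from April 15, 2015 (when the board resolution is passed) gives a deadline of May 15, 2015; completed May 14, 2015, before the deadline.
Step 2 — counting 49 days from June 2, 2015 (end of the 19-day response period, which began when the draft resolution is circulated on May 14, 2015) gives a deadline of July 21, 2015; done July 20, 2015 — timely.
Step 3 — counting 7 days from July 20, 2015 (when notice of the special meeting is given) gives a deadline of July 27, 2015; done July 26, 2015 — timely.
Step 4 — must wait 28 days from July 26, 2015 (when the information statement is filed), so not before August 23, 2015; August 24, 2015 is on or after that date.
Step 5 — counting 38 days from August 24, 2015 (when the proxy materials are mailed) gives a deadline of October 1, 2015; August 25, 2015 is within that limit.
Step 6 — counting 5 days from September 3, 2015 (end of the 9-day response period, which began when the special meeting is convened on August 25, 2015) gives a deadline of September 8, 2015; September 5, 2015 is within that limit.
Step 7 — counting 20 days from September 5, 2015 (when the certificate of approval is filed) gives a deadline of September 25, 2015; completed September 8, 2015, before the deadline.

None — every step was satisfied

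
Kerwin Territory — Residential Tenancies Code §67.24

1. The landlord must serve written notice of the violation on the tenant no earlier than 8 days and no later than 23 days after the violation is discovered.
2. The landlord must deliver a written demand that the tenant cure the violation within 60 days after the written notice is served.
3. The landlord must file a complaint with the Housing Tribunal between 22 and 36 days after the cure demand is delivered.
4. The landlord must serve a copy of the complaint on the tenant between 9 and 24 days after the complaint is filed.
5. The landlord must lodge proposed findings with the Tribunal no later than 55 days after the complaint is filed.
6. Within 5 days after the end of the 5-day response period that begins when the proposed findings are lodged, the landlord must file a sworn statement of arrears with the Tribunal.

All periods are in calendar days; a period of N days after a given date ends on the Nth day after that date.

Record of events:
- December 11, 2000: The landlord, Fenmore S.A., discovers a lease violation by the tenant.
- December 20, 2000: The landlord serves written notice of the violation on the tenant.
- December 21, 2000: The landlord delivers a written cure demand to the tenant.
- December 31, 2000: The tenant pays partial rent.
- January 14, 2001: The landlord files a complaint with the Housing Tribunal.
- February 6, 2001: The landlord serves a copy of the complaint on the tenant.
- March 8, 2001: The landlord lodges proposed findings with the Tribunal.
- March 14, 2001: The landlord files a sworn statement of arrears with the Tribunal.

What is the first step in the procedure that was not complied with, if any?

Step 1: the window is 8–23 days after December 11, 2000 (when the violation is discovered), so December 19, 2000 through January 3, 2001; done December 20, 2000 — within the window.
Step 2: 60 days after December 20, 2000 (when the written notice is served) is February 18, 2001; completed December 21, 2000, before the deadline.
Step 3: the window is 22–36 days after December 21, 2000 (when the cure demand is delivered), so January 12, 2001 through January 26, 2001; done January 14, 2001 — within the window.
Step 4: the window is 9–24 days after January 14, 2001 (when the complaint is filed), so January 23, 2001 through February 7, 2001; done February 6, 2001 — within the window.
Step 5: 55 days after January 14, 2001 (when the complaint is filed) is March 10, 2001; March 8, 2001 is within that limit.
Step 6: 5 days after March 13, 2001 (end of the 5-day response period, which began when the proposed findings are lodged on March 8, 2001) is March 18, 2001; done March 14, 2001 — timely.

None — every step was satisfied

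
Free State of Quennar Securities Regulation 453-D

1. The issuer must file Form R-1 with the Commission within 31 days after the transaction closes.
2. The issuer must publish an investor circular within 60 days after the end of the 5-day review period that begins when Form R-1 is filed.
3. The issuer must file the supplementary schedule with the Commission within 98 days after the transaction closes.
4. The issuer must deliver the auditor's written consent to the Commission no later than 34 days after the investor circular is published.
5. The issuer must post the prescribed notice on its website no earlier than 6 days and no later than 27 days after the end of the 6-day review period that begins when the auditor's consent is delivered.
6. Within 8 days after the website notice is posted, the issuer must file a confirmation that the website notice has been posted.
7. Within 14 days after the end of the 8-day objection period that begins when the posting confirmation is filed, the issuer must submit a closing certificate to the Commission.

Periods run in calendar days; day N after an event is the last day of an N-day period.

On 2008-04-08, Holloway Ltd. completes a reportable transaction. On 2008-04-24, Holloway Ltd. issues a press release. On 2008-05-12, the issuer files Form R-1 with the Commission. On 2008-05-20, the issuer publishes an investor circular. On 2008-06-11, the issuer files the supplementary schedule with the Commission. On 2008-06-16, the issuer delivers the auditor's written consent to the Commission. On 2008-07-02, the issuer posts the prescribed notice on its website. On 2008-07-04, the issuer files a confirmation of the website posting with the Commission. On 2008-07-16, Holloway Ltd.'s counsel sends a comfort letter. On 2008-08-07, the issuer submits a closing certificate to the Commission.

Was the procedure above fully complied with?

No

Step 1 — counting 31 days from 2008-04-08 (when the transaction closes) gives a deadline of 2008-05-09; not done until 2008-05-12, 3 days after the deadline.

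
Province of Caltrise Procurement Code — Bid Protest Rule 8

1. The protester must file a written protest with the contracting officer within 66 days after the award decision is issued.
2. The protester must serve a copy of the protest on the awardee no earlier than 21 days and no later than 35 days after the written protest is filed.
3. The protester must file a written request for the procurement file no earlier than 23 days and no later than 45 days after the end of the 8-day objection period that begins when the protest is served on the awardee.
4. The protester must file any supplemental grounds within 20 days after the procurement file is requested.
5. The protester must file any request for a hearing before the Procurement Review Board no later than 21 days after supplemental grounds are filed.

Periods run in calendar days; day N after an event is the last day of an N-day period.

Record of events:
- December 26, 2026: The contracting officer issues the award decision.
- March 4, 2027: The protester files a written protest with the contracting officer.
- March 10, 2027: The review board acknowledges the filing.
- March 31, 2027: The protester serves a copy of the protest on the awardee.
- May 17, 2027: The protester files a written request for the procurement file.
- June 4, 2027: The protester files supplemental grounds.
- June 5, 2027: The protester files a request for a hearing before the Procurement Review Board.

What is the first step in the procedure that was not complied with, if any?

Step 1

Step 1 — counting 66 days from December 26, 2026 (when the award decision is issued) gives a deadline of March 2, 2027; not done until March 4, 2027, 2 days after the deadline.
That is the first point of non-compliance.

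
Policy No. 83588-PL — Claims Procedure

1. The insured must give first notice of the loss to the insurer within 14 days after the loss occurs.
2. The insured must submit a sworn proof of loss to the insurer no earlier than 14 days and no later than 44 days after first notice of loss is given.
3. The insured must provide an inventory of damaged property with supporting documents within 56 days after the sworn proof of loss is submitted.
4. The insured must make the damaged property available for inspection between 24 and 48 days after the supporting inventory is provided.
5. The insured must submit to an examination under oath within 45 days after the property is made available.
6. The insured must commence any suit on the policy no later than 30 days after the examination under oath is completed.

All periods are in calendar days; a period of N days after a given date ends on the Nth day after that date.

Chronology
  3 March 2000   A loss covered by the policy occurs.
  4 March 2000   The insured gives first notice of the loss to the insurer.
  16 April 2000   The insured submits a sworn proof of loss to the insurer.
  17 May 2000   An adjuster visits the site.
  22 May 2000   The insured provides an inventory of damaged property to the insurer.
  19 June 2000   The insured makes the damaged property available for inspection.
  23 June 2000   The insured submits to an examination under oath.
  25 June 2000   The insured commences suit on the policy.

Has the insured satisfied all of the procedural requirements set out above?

(1) due by 3 March 2000 + 14 days = 17 March 2000; done 4 March 2000 — timely.
(2) the permitted window runs from 4 March 2000 + 14 = 18 March 2000 to 4 March 2000 + 44 = 17 April 2000; 16 April 2000 falls inside that range.
(3) due by 16 April 2000 + 56 days = 11 June 2000; 22 May 2000 is within that limit.
(4) the permitted window runs from 22 May 2000 + 24 = 15 June 2000 to 22 May 2000 + 48 = 9 July 2000; done 19 June 2000, which is between those dates.
(5) due by 19 June 2000 + 45 days = 3 August 2000; completed 23 June 2000, before the deadline.
(6) due by 23 June 2000 + 30 days = 23 July 2000; 25 June 2000 is within that limit.

Yes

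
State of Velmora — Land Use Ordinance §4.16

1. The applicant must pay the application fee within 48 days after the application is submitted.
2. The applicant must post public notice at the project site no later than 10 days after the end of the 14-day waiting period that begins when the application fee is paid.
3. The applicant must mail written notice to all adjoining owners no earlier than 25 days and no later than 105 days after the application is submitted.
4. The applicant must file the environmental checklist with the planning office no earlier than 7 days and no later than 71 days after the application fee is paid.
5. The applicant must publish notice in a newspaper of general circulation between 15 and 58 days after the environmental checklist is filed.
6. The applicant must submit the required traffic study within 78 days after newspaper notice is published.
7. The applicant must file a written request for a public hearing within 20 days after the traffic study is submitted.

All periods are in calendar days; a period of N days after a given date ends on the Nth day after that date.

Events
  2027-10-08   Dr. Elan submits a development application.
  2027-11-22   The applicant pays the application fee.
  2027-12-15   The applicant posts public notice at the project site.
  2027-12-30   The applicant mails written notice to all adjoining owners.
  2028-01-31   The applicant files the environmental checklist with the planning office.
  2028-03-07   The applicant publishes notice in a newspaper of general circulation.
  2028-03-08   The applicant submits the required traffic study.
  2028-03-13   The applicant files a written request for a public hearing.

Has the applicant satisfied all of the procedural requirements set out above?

Yes

(1) due by 2027-10-08 + 48 days = 2027-11-25; 2027-11-22 is within that limit.
(2) due by 2027-12-06 + 10 days = 2027-12-16; 2027-12-15 is within that limit.
(3) the permitted window runs from 2027-10-08 + 25 = 2027-11-02 to 2027-10-08 + 105 = 2028-01-21; done 2027-12-30 — within the window.
(4) the permitted window runs from 2027-11-22 + 7 = 2027-11-29 to 2027-11-22 + 71 = 2028-02-01; 2028-01-31 falls inside that range.
(5) the permitted window runs from 2028-01-31 + 15 = 2028-02-15 to 2028-01-31 + 58 = 2028-03-29; done 2028-03-07 — within the window.
(6) due by 2028-03-07 + 78 days = 2028-05-24; done 2028-03-08 — timely.
(7) due by 2028-03-08 + 20 days = 2028-03-28; completed 2028-03-13, before the deadline.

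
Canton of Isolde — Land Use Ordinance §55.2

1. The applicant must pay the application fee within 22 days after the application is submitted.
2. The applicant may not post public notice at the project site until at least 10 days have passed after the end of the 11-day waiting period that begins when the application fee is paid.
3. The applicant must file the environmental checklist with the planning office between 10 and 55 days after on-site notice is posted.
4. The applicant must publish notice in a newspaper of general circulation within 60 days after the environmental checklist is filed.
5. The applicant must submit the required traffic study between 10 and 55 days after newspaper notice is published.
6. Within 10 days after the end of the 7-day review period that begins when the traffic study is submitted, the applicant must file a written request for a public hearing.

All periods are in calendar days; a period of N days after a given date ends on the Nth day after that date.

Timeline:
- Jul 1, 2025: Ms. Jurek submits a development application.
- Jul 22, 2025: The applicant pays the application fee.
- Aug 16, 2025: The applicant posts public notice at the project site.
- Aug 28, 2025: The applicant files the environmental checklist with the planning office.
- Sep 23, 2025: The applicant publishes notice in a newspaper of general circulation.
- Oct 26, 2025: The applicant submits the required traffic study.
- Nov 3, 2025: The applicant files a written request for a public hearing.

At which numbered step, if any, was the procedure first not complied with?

None — every step was satisfied

Step 1: 22 days after Jul 1, 2025 (when the application is submitted) is Jul 23, 2025; done Jul 22, 2025 — timely.
Step 2: the earliest permitted date is 10 days after Aug 2, 2025 (end of the 11-day waiting period, which began when the application fee is paid on Jul 22, 2025), i.e. Aug 12, 2025; done Aug 16, 2025, after the minimum wait.
Step 3: the window is 10–55 days after Aug 16, 2025 (when on-site notice is posted), so Aug 26, 2025 through Oct 10, 2025; done Aug 28, 2025 — within the window.
Step 4: 60 days after Aug 28, 2025 (when the environmental checklist is filed) is Oct 27, 2025; Sep 23, 2025 is within that limit.
Step 5: the window is 10–55 days after Sep 23, 2025 (when newspaper notice is published), so Oct 3, 2025 through Nov 17, 2025; done Oct 26, 2025 — within the window.
Step 6: 10 days after Nov 2, 2025 (end of the 7-day review period, which began when the traffic study is submitted on Oct 26, 2025) is Nov 12, 2025; completed Nov 3, 2025, before the deadline.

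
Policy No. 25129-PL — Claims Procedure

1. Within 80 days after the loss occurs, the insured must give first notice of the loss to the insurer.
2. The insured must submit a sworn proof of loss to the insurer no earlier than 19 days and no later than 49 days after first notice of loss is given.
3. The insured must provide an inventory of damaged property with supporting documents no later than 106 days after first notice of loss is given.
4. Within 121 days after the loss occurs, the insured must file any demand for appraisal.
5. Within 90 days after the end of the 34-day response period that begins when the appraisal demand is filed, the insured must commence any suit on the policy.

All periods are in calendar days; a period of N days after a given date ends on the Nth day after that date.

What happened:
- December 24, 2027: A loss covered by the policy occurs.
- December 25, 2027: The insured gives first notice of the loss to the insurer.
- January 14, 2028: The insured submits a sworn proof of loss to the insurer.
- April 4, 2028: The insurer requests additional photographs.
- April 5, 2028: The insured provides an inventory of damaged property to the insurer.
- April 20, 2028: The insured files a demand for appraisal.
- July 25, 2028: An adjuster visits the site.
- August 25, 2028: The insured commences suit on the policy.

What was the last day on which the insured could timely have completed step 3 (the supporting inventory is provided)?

April 9, 2028

Step 3 runs from December 25, 2027, when first notice of loss is given. 106 days after December 25, 2027 is April 9, 2028.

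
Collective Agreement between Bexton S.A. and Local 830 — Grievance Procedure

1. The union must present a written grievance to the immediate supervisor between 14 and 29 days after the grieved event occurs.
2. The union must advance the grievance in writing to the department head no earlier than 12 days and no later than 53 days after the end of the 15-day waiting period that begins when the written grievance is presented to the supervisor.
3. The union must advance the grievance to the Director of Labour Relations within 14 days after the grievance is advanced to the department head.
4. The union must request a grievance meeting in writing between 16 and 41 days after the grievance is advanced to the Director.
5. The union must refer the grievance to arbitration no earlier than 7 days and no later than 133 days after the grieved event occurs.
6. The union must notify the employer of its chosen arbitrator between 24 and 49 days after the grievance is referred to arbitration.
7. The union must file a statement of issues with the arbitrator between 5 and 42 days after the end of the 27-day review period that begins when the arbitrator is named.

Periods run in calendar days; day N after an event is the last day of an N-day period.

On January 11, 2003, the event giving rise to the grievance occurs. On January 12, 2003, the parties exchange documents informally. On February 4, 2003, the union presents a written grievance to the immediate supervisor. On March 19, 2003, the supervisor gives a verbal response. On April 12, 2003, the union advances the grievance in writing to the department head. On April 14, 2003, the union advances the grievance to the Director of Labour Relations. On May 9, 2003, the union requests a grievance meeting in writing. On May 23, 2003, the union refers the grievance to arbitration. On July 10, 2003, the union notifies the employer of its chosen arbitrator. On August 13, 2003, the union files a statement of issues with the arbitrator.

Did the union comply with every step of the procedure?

Step 1: the window is 14–29 days after January 11, 2003 (when the grieved event occurs), so January 25, 2003 through February 9, 2003; February 4, 2003 falls inside that range.
Step 2: the window is 12–53 days after February 19, 2003 (end of the 15-day waiting period, which began when the written grievance is presented to the supervisor on February 4, 2003), so March 3, 2003 through April 13, 2003; April 12, 2003 falls inside that range.
Step 3: 14 days after April 12, 2003 (when the grievance is advanced to the department head) is April 26, 2003; done April 14, 2003 — timely.
Step 4: the window is 16–41 days after April 14, 2003 (when the grievance is advanced to the Director), so April 30, 2003 through May 25, 2003; done May 9, 2003, which is between those dates.
Step 5: the window is 7–133 days after January 11, 2003 (when the grieved event occurs), so January 18, 2003 through May 24, 2003; May 23, 2003 falls inside that range.
Step 6: the window is 24–49 days after May 23, 2003 (when the grievance is referred to arbitration), so June 16, 2003 through July 11, 2003; July 10, 2003 falls inside that range.
Step 7: the window is 5–42 days after August 6, 2003 (end of the 27-day review period, which began when the arbitrator is named on July 10, 2003), so August 11, 2003 through September 17, 2003; done August 13, 2003 — within the window.

Yes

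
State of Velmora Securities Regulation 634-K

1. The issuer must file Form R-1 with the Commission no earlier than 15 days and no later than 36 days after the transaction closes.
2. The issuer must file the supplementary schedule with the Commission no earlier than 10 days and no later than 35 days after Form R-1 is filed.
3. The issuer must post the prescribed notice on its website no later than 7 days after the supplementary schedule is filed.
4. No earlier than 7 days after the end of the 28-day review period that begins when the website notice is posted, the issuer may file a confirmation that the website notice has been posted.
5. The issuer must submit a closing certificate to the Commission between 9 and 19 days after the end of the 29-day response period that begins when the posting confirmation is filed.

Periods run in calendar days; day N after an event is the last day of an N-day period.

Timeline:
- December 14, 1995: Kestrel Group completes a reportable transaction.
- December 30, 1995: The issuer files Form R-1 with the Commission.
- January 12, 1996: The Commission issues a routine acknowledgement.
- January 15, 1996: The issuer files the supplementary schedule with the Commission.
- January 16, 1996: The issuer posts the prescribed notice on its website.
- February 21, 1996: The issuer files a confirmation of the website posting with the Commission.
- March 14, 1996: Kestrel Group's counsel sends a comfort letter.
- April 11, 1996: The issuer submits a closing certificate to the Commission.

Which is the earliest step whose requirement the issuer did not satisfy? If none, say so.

Step 5

(1) the permitted window runs from December 14, 1995 + 15 = December 29, 1995 to December 14, 1995 + 36 = January 19, 1996; December 30, 1995 falls inside that range.
(2) the permitted window runs from December 30, 1995 + 10 = January 9, 1996 to December 30, 1995 + 35 = February 3, 1996; done January 15, 1996, which is between those dates.
(3) due by January 15, 1996 + 7 days = January 22, 1996; January 16, 1996 is within that limit.
(4) permitted from February 13, 1996 + 7 days = February 20, 1996 onward; done February 21, 1996 — permitted.
(5) the permitted window runs from March 21, 1996 + 9 = March 30, 1996 to March 21, 1996 + 19 = April 9, 1996; done April 11, 1996 — 2 days after the window closed.
No need to go further; step 5 was not satisfied.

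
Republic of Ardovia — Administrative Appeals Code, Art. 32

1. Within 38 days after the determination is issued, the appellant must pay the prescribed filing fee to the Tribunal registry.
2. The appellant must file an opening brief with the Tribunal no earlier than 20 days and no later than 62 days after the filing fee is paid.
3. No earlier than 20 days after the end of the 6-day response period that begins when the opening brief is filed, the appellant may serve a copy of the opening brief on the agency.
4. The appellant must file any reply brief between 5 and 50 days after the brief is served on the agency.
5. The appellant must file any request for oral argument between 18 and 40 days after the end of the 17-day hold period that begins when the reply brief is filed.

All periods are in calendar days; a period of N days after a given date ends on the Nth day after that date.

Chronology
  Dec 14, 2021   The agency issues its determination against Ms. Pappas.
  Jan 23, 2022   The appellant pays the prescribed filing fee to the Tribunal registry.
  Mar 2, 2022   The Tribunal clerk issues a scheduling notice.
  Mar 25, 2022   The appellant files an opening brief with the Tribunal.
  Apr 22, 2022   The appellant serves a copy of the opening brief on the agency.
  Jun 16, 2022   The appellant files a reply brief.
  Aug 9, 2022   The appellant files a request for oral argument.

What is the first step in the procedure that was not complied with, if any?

Step 1

Step 1: 38 days after Dec 14, 2021 (when the determination is issued) is Jan 21, 2022; not done until Jan 23, 2022, 2 days after the deadline.
The procedure was therefore not followed at step 1.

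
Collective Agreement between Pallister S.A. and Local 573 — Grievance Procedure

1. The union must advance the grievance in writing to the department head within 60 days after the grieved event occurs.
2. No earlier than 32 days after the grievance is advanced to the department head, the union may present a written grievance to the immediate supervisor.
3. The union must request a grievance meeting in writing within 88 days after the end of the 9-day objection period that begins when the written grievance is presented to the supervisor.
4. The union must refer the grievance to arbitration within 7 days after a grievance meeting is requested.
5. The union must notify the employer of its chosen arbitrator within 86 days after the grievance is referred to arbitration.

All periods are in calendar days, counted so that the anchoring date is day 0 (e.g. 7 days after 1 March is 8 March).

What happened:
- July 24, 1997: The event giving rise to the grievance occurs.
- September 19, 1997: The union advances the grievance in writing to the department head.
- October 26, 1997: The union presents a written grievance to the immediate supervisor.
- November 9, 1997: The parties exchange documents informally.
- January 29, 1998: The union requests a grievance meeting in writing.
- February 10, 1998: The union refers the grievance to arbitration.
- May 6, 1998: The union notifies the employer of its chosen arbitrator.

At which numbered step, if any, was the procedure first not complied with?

Step 4

Step 1 — counting 60 days from July 24, 1997 (when the grieved event occurs) gives a deadline of September 22, 1997; done September 19, 1997 — timely.
Step 2 — must wait 32 days from September 19, 1997 (when the grievance is advanced to the department head), so not before October 21, 1997; done October 26, 1997 — permitted.
Step 3 — counting 88 days from November 4, 1997 (end of the 9-day objection period, which began when the written grievance is presented to the supervisor on October 26, 1997) gives a deadline of January 31, 1998; completed January 29, 1998, before the deadline.
Step 4 — counting 7 days from January 29, 1998 (when a grievance meeting is requested) gives a deadline of February 5, 1998; not done until February 10, 1998, 5 days after the deadline.
The analysis stops there.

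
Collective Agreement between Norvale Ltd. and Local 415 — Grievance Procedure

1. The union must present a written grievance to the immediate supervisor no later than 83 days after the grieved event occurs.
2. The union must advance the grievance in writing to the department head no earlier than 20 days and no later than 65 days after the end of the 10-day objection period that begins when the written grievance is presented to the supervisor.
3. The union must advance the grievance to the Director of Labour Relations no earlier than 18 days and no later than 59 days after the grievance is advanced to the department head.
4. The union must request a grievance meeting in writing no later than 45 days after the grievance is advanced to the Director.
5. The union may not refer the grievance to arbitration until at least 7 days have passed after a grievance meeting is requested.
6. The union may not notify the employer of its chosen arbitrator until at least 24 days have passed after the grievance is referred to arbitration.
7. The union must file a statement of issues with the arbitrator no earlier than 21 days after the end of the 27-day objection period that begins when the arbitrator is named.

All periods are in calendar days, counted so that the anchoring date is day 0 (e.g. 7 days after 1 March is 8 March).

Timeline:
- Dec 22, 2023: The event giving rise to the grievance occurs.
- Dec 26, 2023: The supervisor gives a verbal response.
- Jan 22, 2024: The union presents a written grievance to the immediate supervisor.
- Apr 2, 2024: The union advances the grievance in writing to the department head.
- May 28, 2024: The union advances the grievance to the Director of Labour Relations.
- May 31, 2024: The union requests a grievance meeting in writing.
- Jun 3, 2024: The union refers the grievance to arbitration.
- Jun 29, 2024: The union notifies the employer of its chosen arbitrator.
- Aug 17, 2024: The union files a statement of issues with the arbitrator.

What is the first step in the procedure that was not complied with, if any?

(1) due by Dec 22, 2023 + 83 days = Mar 14, 2024; completed Jan 22, 2024, before the deadline.
(2) the permitted window runs from Feb 1, 2024 + 20 = Feb 21, 2024 to Feb 1, 2024 + 65 = Apr 6, 2024; done Apr 2, 2024 — within the window.
(3) the permitted window runs from Apr 2, 2024 + 18 = Apr 20, 2024 to Apr 2, 2024 + 59 = May 31, 2024; done May 28, 2024, which is between those dates.
(4) due by May 28, 2024 + 45 days = Jul 12, 2024; done May 31, 2024 — timely.
(5) permitted from May 31, 2024 + 7 days = Jun 7, 2024 onward; acted on Jun 3, 2024, 4 days prematurely.

Step 5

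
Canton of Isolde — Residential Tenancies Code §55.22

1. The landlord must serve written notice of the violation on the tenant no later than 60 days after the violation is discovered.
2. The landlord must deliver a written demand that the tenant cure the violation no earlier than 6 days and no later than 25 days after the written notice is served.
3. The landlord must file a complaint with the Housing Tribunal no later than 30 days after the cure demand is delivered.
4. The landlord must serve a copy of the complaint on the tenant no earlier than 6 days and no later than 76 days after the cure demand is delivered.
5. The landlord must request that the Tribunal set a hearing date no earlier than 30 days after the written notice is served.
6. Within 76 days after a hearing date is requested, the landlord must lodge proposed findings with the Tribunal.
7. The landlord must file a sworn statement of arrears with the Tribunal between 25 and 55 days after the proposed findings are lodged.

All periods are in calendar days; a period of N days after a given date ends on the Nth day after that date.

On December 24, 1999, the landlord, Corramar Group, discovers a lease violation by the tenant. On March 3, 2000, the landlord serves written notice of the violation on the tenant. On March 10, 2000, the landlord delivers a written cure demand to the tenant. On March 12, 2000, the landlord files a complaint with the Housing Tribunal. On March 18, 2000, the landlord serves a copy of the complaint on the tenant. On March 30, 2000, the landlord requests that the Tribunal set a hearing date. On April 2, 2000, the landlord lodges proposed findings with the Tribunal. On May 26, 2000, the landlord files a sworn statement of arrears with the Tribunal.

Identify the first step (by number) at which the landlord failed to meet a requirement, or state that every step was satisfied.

Step 1: 60 days after December 24, 1999 (when the violation is discovered) is February 22, 2000; done March 3, 2000 — 10 days late.

Step 1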